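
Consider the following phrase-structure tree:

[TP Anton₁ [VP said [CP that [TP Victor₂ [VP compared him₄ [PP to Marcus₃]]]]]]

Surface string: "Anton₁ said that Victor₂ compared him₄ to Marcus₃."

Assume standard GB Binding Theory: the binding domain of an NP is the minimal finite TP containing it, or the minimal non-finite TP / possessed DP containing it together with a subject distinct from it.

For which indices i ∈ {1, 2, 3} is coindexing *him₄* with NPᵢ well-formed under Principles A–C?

{1}

*him* is a pronoun, so Principle B applies: it must be free in its binding domain.
Binding domain of *him₄*: the embedded TP, whose subject is Victor₂.
*Anton₁* c-commands the pronoun but from outside its binding domain, and is not c-commanded by it → coindexation permitted.
*Victor₂* c-commands the pronoun within its binding domain → coindexation would violate Principle B.
*Marcus₃*: the pronoun c-commands this R-expression → coindexation would violate Principle C on *Marcus₃*.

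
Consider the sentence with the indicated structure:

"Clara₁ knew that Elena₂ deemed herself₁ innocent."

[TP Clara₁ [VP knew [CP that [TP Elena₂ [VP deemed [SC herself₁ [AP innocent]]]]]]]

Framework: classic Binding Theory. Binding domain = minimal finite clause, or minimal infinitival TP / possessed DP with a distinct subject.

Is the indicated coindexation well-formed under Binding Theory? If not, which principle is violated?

Principle A

The two coindexed NPs are *Clara₁* and *herself₁*.
*herself₁* is an anaphor. Principle A requires it to be bound within its binding domain — the embedded TP, whose subject is Elena₂.
Within that domain it is c-commanded by *Elena₂*, which does not share its index.
*Clara₁* does c-command the anaphor, but from outside its binding domain.
The anaphor is unbound in its domain → Principle A violation.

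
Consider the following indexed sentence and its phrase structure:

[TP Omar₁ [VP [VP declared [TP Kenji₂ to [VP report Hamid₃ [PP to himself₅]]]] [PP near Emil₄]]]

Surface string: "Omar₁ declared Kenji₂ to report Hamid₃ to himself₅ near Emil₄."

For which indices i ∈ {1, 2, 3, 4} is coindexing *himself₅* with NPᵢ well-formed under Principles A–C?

*himself* is an anaphor, so Principle A applies: it must be bound in its binding domain.
Binding domain of *himself₅*: the embedded TP, whose subject is Kenji₂.
*Omar₁* c-commands the anaphor but is outside its binding domain → cannot satisfy Principle A.
*Kenji₂* c-commands the anaphor within its binding domain → licit binder.
*Hamid₃* c-commands the anaphor within its binding domain → licit binder.
*Emil₄* does not c-command the anaphor → cannot bind it.

{2, 3}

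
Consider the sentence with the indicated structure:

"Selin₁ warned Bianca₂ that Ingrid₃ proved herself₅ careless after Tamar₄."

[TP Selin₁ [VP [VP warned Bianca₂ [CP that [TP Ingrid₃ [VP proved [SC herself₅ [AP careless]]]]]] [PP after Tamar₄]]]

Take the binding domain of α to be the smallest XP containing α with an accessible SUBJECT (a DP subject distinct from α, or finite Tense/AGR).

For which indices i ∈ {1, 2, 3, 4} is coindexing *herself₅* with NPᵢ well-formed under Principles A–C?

{3}

*herself* is an anaphor, so Principle A applies: it must be bound in its binding domain.
Binding domain of *herself₅*: the embedded TP, whose subject is Ingrid₃.
*Selin₁* c-commands the anaphor but is outside its binding domain → cannot satisfy Principle A.
*Bianca₂* c-commands the anaphor but is outside its binding domain → cannot satisfy Principle A.
*Ingrid₃* c-commands the anaphor within its binding domain → licit binder.
*Tamar₄* does not c-command the anaphor → cannot bind it.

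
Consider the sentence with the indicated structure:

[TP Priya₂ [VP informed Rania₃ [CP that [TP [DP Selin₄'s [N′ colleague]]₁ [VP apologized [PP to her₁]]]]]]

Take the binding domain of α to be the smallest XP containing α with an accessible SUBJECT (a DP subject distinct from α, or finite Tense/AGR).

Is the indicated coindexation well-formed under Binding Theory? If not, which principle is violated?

Principle B

The two coindexed NPs are *[Selin₄'s colleague]₁* and *her₁*.
*her₁* is a pronoun. Its binding domain is the embedded TP, whose subject is [Selin₄'s colleague]₁.
*[Selin₄'s colleague]₁* c-commands it within that domain and carries the same index.
The pronoun is locally bound → Principle B violation.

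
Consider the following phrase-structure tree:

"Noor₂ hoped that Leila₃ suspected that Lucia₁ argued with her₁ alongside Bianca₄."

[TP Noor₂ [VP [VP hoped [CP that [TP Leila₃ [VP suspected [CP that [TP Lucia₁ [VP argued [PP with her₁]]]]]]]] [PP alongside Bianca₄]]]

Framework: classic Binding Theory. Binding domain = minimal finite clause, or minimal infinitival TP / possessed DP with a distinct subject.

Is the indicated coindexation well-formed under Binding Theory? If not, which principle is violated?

Principle B

The two coindexed NPs are *Lucia₁* and *her₁*.
*her₁* is a pronoun. Its binding domain is the embedded TP, whose subject is Lucia₁.
*Lucia₁* c-commands it within that domain and carries the same index.
The pronoun is locally bound → Principle B violation.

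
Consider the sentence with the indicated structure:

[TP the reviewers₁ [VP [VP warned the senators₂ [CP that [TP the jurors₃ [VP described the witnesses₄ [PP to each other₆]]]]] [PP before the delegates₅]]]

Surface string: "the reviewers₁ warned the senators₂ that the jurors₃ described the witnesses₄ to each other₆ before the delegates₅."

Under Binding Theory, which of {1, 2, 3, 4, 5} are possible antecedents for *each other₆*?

{3, 4}

*each other* is an anaphor, so Principle A applies: it must be bound in its binding domain.
Binding domain of *each other₆*: the embedded TP, whose subject is the jurors₃.
*the reviewers₁* c-commands the anaphor but is outside its binding domain → cannot satisfy Principle A.
*the senators₂* c-commands the anaphor but is outside its binding domain → cannot satisfy Principle A.
*the jurors₃* c-commands the anaphor within its binding domain → licit binder.
*the witnesses₄* c-commands the anaphor within its binding domain → licit binder.
*the delegates₅* does not c-command the anaphor → cannot bind it.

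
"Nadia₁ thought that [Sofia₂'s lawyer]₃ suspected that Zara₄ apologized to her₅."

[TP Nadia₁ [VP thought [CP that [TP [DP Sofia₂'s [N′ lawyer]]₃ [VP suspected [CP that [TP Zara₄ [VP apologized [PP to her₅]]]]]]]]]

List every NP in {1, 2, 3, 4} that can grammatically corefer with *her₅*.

*her* is a pronoun, so Principle B applies: it must be free in its binding domain.
Binding domain of *her₅*: the embedded TP, whose subject is Zara₄.
*Nadia₁* c-commands the pronoun but from outside its binding domain, and is not c-commanded by it → coindexation permitted.
*Sofia₂* and the pronoun do not c-command one another → neither Principle B nor Principle C is at stake; coindexation permitted.
*[Sofia₂'s lawyer]₃* c-commands the pronoun but from outside its binding domain, and is not c-commanded by it → coindexation permitted.
*Zara₄* c-commands the pronoun within its binding domain → coindexation would violate Principle B.

{1, 2, 3}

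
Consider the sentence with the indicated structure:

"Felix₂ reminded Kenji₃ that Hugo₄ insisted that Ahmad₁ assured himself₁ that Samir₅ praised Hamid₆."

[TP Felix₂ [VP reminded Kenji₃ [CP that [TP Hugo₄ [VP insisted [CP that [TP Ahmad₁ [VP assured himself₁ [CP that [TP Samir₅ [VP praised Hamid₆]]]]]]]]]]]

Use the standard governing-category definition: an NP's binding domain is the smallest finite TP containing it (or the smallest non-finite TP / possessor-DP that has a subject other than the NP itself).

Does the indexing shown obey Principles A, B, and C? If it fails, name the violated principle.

The two coindexed NPs are *Ahmad₁* and *himself₁*.
*himself₁* is an anaphor; its binding domain is the embedded TP, whose subject is Ahmad₁. *Ahmad₁* c-commands it within that domain and shares its index, so Principle A is satisfied.
*Ahmad₁* is an R-expression; *himself₁* does not c-command it, and no other NP shares its index, so Principle C is satisfied.
All principles are respected.

grammatical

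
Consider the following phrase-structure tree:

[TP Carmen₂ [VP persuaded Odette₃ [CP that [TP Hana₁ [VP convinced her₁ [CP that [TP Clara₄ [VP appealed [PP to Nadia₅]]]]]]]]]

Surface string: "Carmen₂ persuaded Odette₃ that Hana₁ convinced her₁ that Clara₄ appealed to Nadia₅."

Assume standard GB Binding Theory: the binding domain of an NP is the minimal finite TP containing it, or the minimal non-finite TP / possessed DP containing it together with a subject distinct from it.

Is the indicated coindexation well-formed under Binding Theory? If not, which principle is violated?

Principle B

The two coindexed NPs are *Hana₁* and *her₁*.
*her₁* is a pronoun. Its binding domain is the embedded TP, whose subject is Hana₁.
*Hana₁* c-commands it within that domain and carries the same index.
The pronoun is locally bound → Principle B violation.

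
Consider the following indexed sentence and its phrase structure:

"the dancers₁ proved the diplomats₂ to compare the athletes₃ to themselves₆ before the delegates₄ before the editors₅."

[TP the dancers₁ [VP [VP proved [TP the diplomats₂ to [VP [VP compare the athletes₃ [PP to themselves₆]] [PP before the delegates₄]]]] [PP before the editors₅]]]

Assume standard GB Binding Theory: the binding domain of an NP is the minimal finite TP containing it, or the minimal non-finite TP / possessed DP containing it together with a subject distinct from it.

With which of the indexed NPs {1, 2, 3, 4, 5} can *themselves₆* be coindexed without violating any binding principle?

{2, 3}

*themselves* is an anaphor, so Principle A applies: it must be bound in its binding domain.
Binding domain of *themselves₆*: the embedded TP, whose subject is the diplomats₂.
*the dancers₁* c-commands the anaphor but is outside its binding domain → cannot satisfy Principle A.
*the diplomats₂* c-commands the anaphor within its binding domain → licit binder.
*the athletes₃* c-commands the anaphor within its binding domain → licit binder.
*the delegates₄* does not c-command the anaphor → cannot bind it.
*the editors₅* does not c-command the anaphor → cannot bind it.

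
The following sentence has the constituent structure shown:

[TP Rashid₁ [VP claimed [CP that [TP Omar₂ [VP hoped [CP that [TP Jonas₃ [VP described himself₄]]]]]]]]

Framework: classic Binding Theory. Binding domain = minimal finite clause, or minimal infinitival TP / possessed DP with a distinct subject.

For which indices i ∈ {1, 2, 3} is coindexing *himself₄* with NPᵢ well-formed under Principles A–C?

*himself* is an anaphor, so Principle A applies: it must be bound in its binding domain.
Binding domain of *himself₄*: the embedded TP, whose subject is Jonas₃.
*Rashid₁* c-commands the anaphor but is outside its binding domain → cannot satisfy Principle A.
*Omar₂* c-commands the anaphor but is outside its binding domain → cannot satisfy Principle A.
*Jonas₃* c-commands the anaphor within its binding domain → licit binder.

{3}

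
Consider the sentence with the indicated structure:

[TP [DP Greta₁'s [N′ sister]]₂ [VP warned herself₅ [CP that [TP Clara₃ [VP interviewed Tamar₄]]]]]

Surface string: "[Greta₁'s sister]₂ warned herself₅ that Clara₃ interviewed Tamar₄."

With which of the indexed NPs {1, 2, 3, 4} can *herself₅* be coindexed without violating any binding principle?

{2}

*herself* is an anaphor, so Principle A applies: it must be bound in its binding domain.
Binding domain of *herself₅*: the matrix TP, whose subject is [Greta₁'s sister]₂.
*Greta₁* does not c-command the anaphor → cannot bind it.
*[Greta₁'s sister]₂* c-commands the anaphor within its binding domain → licit binder.
*Clara₃* does not c-command the anaphor → cannot bind it.
*Tamar₄* does not c-command the anaphor → cannot bind it.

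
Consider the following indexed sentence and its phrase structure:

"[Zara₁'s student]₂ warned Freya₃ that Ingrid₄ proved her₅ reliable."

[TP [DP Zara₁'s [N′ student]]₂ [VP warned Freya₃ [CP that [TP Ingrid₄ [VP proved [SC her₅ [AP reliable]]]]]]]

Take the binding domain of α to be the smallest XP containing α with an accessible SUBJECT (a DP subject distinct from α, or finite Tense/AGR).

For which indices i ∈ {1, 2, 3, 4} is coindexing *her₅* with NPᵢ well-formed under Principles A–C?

{1, 2, 3}

*her* is a pronoun, so Principle B applies: it must be free in its binding domain.
Binding domain of *her₅*: the embedded TP, whose subject is Ingrid₄.
*Zara₁* and the pronoun do not c-command one another → neither Principle B nor Principle C is at stake; coindexation permitted.
*[Zara₁'s student]₂* c-commands the pronoun but from outside its binding domain, and is not c-commanded by it → coindexation permitted.
*Freya₃* c-commands the pronoun but from outside its binding domain, and is not c-commanded by it → coindexation permitted.
*Ingrid₄* c-commands the pronoun within its binding domain → coindexation would violate Principle B.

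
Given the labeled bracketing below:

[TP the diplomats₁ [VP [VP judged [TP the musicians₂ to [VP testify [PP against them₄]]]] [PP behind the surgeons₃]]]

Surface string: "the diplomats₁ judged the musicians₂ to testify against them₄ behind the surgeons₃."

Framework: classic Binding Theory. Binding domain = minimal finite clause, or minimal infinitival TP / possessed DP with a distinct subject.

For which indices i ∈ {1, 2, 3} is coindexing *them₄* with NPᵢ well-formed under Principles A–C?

{1, 3}

*them* is a pronoun, so Principle B applies: it must be free in its binding domain.
Binding domain of *them₄*: the embedded TP, whose subject is the musicians₂.
*the diplomats₁* c-commands the pronoun but from outside its binding domain, and is not c-commanded by it → coindexation permitted.
*the musicians₂* c-commands the pronoun within its binding domain → coindexation would violate Principle B.
*the surgeons₃* and the pronoun do not c-command one another → neither Principle B nor Principle C is at stake; coindexation permitted.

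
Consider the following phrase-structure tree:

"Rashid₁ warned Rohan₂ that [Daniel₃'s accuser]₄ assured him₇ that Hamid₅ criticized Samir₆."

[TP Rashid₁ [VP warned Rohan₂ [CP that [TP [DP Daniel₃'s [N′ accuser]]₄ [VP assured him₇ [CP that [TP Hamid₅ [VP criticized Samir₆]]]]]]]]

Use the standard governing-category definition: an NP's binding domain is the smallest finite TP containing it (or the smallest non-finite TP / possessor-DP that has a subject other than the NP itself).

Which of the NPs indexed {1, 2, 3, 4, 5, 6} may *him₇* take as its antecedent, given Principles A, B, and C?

{1, 2, 3}

*him* is a pronoun, so Principle B applies: it must be free in its binding domain.
Binding domain of *him₇*: the embedded TP, whose subject is [Daniel₃'s accuser]₄.
*Rashid₁* c-commands the pronoun but from outside its binding domain, and is not c-commanded by it → coindexation permitted.
*Rohan₂* c-commands the pronoun but from outside its binding domain, and is not c-commanded by it → coindexation permitted.
*Daniel₃* and the pronoun do not c-command one another → neither Principle B nor Principle C is at stake; coindexation permitted.
*[Daniel₃'s accuser]₄* c-commands the pronoun within its binding domain → coindexation would violate Principle B.
*Hamid₅*: the pronoun c-commands this R-expression → coindexation would violate Principle C on *Hamid₅*.
*Samir₆*: the pronoun c-commands this R-expression → coindexation would violate Principle C on *Samir₆*.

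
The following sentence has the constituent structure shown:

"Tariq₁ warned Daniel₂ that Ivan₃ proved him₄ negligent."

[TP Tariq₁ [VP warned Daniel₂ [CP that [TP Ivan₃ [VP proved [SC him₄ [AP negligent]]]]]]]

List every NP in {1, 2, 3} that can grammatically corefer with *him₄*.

{1, 2}

*him* is a pronoun, so Principle B applies: it must be free in its binding domain.
Binding domain of *him₄*: the embedded TP, whose subject is Ivan₃.
*Tariq₁* c-commands the pronoun but from outside its binding domain, and is not c-commanded by it → coindexation permitted.
*Daniel₂* c-commands the pronoun but from outside its binding domain, and is not c-commanded by it → coindexation permitted.
*Ivan₃* c-commands the pronoun within its binding domain → coindexation would violate Principle B.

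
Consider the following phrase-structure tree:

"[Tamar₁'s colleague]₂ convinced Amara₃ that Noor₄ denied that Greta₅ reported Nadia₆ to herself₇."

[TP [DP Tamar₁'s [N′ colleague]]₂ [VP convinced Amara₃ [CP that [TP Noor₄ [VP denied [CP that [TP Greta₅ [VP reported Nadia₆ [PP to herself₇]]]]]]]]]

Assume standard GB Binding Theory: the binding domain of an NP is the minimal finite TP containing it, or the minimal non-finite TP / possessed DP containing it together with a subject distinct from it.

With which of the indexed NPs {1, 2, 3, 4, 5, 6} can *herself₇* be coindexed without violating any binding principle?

*herself* is an anaphor, so Principle A applies: it must be bound in its binding domain.
Binding domain of *herself₇*: the embedded TP, whose subject is Greta₅.
*Tamar₁* does not c-command the anaphor → cannot bind it.
*[Tamar₁'s colleague]₂* c-commands the anaphor but is outside its binding domain → cannot satisfy Principle A.
*Amara₃* c-commands the anaphor but is outside its binding domain → cannot satisfy Principle A.
*Noor₄* c-commands the anaphor but is outside its binding domain → cannot satisfy Principle A.
*Greta₅* c-commands the anaphor within its binding domain → licit binder.
*Nadia₆* c-commands the anaphor within its binding domain → licit binder.

{5, 6}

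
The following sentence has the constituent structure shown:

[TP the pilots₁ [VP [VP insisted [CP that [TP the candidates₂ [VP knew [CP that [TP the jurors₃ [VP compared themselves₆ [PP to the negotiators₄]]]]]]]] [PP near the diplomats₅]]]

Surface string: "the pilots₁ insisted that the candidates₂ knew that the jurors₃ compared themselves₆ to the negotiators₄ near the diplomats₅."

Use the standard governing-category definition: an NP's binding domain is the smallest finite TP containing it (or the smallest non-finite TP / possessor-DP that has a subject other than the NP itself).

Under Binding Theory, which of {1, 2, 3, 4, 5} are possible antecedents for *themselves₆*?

{3}

*themselves* is an anaphor, so Principle A applies: it must be bound in its binding domain.
Binding domain of *themselves₆*: the embedded TP, whose subject is the jurors₃.
*the pilots₁* c-commands the anaphor but is outside its binding domain → cannot satisfy Principle A.
*the candidates₂* c-commands the anaphor but is outside its binding domain → cannot satisfy Principle A.
*the jurors₃* c-commands the anaphor within its binding domain → licit binder.
*the negotiators₄* does not c-command the anaphor → cannot bind it.
*the diplomats₅* does not c-command the anaphor → cannot bind it.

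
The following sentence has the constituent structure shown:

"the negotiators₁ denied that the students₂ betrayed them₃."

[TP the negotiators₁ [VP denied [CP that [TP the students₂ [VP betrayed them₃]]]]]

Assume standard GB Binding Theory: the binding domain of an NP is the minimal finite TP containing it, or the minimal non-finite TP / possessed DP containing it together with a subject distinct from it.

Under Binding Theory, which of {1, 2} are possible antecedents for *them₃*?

*them* is a pronoun, so Principle B applies: it must be free in its binding domain.
Binding domain of *them₃*: the embedded TP, whose subject is the students₂.
*the negotiators₁* c-commands the pronoun but from outside its binding domain, and is not c-commanded by it → coindexation permitted.
*the students₂* c-commands the pronoun within its binding domain → coindexation would violate Principle B.

{1}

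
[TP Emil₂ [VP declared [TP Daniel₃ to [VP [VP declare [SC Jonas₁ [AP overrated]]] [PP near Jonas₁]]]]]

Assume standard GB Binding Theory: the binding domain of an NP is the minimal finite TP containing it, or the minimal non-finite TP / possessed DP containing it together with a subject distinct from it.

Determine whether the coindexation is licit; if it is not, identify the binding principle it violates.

The two coindexed NPs are *Jonas₁* and *Jonas₁*.
*Jonas₁* is an R-expression; no coindexed NP c-commands it, so Principle C holds.
*Jonas₁* is an R-expression; *Jonas₁* does not c-command it, and no other NP shares its index, so Principle C is satisfied.
All principles are respected.

grammatical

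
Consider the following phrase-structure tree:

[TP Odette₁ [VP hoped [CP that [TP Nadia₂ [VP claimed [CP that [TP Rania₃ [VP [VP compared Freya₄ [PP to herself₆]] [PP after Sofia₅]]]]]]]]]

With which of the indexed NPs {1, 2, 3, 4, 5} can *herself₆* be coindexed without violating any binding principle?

{3, 4}

*herself* is an anaphor, so Principle A applies: it must be bound in its binding domain.
Binding domain of *herself₆*: the embedded TP, whose subject is Rania₃.
*Odette₁* c-commands the anaphor but is outside its binding domain → cannot satisfy Principle A.
*Nadia₂* c-commands the anaphor but is outside its binding domain → cannot satisfy Principle A.
*Rania₃* c-commands the anaphor within its binding domain → licit binder.
*Freya₄* c-commands the anaphor within its binding domain → licit binder.
*Sofia₅* does not c-command the anaphor → cannot bind it.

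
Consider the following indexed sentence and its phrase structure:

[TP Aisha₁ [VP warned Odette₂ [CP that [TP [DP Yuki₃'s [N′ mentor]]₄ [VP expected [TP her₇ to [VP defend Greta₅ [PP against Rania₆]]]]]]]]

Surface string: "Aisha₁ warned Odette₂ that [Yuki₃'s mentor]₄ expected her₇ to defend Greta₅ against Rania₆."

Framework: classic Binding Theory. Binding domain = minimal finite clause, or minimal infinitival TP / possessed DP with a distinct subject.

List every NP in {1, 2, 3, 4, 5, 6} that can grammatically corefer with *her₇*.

{1, 2, 3}

*her* is a pronoun, so Principle B applies: it must be free in its binding domain.
Binding domain of *her₇*: the embedded TP, whose subject is [Yuki₃'s mentor]₄.
*Aisha₁* c-commands the pronoun but from outside its binding domain, and is not c-commanded by it → coindexation permitted.
*Odette₂* c-commands the pronoun but from outside its binding domain, and is not c-commanded by it → coindexation permitted.
*Yuki₃* and the pronoun do not c-command one another → neither Principle B nor Principle C is at stake; coindexation permitted.
*[Yuki₃'s mentor]₄* c-commands the pronoun within its binding domain → coindexation would violate Principle B.
*Greta₅*: the pronoun c-commands this R-expression → coindexation would violate Principle C on *Greta₅*.
*Rania₆*: the pronoun c-commands this R-expression → coindexation would violate Principle C on *Rania₆*.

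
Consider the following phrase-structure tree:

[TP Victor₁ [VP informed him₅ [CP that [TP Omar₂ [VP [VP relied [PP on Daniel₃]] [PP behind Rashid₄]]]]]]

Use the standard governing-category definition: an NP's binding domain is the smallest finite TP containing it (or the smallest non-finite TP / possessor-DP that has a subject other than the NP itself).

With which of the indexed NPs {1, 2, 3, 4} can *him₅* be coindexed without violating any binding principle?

none

*him* is a pronoun, so Principle B applies: it must be free in its binding domain.
Binding domain of *him₅*: the matrix TP, whose subject is Victor₁.
*Victor₁* c-commands the pronoun within its binding domain → coindexation would violate Principle B.
*Omar₂*: the pronoun c-commands this R-expression → coindexation would violate Principle C on *Omar₂*.
*Daniel₃*: the pronoun c-commands this R-expression → coindexation would violate Principle C on *Daniel₃*.
*Rashid₄*: the pronoun c-commands this R-expression → coindexation would violate Principle C on *Rashid₄*.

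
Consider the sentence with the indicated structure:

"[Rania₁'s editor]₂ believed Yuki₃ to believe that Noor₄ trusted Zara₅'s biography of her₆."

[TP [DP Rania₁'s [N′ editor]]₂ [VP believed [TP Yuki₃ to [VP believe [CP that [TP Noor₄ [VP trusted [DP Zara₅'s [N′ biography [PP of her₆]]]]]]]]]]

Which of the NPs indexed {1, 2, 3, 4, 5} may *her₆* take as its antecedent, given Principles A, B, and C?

*her* is a pronoun, so Principle B applies: it must be free in its binding domain.
Binding domain of *her₆*: the possessed DP, whose subject is Zara₅.
*Rania₁* and the pronoun do not c-command one another → neither Principle B nor Principle C is at stake; coindexation permitted.
*[Rania₁'s editor]₂* c-commands the pronoun but from outside its binding domain, and is not c-commanded by it → coindexation permitted.
*Yuki₃* c-commands the pronoun but from outside its binding domain, and is not c-commanded by it → coindexation permitted.
*Noor₄* c-commands the pronoun but from outside its binding domain, and is not c-commanded by it → coindexation permitted.
*Zara₅* c-commands the pronoun within its binding domain → coindexation would violate Principle B.

{1, 2, 3, 4}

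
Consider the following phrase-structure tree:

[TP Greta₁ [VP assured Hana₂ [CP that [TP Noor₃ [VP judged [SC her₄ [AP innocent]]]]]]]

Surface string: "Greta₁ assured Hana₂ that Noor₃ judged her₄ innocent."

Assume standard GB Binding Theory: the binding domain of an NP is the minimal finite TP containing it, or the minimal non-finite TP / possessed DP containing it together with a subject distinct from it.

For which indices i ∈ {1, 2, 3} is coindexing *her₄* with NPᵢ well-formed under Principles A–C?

{1, 2}

*her* is a pronoun, so Principle B applies: it must be free in its binding domain.
Binding domain of *her₄*: the embedded TP, whose subject is Noor₃.
*Greta₁* c-commands the pronoun but from outside its binding domain, and is not c-commanded by it → coindexation permitted.
*Hana₂* c-commands the pronoun but from outside its binding domain, and is not c-commanded by it → coindexation permitted.
*Noor₃* c-commands the pronoun within its binding domain → coindexation would violate Principle B.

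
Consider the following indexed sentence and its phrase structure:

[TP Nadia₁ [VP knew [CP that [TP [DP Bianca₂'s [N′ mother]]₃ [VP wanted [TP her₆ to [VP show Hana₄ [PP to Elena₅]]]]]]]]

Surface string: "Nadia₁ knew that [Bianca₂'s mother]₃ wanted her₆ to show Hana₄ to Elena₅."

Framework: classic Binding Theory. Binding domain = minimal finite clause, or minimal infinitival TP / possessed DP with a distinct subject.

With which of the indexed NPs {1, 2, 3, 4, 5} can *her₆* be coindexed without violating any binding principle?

*her* is a pronoun, so Principle B applies: it must be free in its binding domain.
Binding domain of *her₆*: the embedded TP, whose subject is [Bianca₂'s mother]₃.
*Nadia₁* c-commands the pronoun but from outside its binding domain, and is not c-commanded by it → coindexation permitted.
*Bianca₂* and the pronoun do not c-command one another → neither Principle B nor Principle C is at stake; coindexation permitted.
*[Bianca₂'s mother]₃* c-commands the pronoun within its binding domain → coindexation would violate Principle B.
*Hana₄*: the pronoun c-commands this R-expression → coindexation would violate Principle C on *Hana₄*.
*Elena₅*: the pronoun c-commands this R-expression → coindexation would violate Principle C on *Elena₅*.

{1, 2}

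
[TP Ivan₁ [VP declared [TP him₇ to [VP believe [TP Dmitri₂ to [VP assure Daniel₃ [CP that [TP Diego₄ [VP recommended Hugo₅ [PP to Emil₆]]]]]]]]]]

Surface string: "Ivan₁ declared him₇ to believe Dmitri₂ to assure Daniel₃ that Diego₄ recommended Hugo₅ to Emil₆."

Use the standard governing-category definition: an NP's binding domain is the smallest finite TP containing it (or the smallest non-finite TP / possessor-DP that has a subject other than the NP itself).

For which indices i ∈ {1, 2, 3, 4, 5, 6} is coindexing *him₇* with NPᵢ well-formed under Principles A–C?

none

*him* is a pronoun, so Principle B applies: it must be free in its binding domain.
Binding domain of *him₇*: the matrix TP, whose subject is Ivan₁.
*Ivan₁* c-commands the pronoun within its binding domain → coindexation would violate Principle B.
*Dmitri₂*: the pronoun c-commands this R-expression → coindexation would violate Principle C on *Dmitri₂*.
*Daniel₃*: the pronoun c-commands this R-expression → coindexation would violate Principle C on *Daniel₃*.
*Diego₄*: the pronoun c-commands this R-expression → coindexation would violate Principle C on *Diego₄*.
*Hugo₅*: the pronoun c-commands this R-expression → coindexation would violate Principle C on *Hugo₅*.
*Emil₆*: the pronoun c-commands this R-expression → coindexation would violate Principle C on *Emil₆*.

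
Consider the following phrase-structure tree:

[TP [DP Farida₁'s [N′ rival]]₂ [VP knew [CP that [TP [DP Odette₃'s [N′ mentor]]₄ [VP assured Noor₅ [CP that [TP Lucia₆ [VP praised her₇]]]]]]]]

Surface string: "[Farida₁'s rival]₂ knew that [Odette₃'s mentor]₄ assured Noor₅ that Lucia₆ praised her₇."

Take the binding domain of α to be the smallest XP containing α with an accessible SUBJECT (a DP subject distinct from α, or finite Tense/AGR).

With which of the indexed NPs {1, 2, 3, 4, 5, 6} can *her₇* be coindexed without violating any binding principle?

{1, 2, 3, 4, 5}

*her* is a pronoun, so Principle B applies: it must be free in its binding domain.
Binding domain of *her₇*: the embedded TP, whose subject is Lucia₆.
*Farida₁* and the pronoun do not c-command one another → neither Principle B nor Principle C is at stake; coindexation permitted.
*[Farida₁'s rival]₂* c-commands the pronoun but from outside its binding domain, and is not c-commanded by it → coindexation permitted.
*Odette₃* and the pronoun do not c-command one another → neither Principle B nor Principle C is at stake; coindexation permitted.
*[Odette₃'s mentor]₄* c-commands the pronoun but from outside its binding domain, and is not c-commanded by it → coindexation permitted.
*Noor₅* c-commands the pronoun but from outside its binding domain, and is not c-commanded by it → coindexation permitted.
*Lucia₆* c-commands the pronoun within its binding domain → coindexation would violate Principle B.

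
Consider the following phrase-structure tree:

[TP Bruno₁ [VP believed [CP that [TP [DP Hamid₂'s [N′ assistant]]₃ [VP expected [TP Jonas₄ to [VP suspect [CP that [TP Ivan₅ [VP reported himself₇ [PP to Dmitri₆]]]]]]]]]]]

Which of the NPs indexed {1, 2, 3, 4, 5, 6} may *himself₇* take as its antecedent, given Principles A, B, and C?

{5}

*himself* is an anaphor, so Principle A applies: it must be bound in its binding domain.
Binding domain of *himself₇*: the embedded TP, whose subject is Ivan₅.
*Bruno₁* c-commands the anaphor but is outside its binding domain → cannot satisfy Principle A.
*Hamid₂* does not c-command the anaphor → cannot bind it.
*[Hamid₂'s assistant]₃* c-commands the anaphor but is outside its binding domain → cannot satisfy Principle A.
*Jonas₄* c-commands the anaphor but is outside its binding domain → cannot satisfy Principle A.
*Ivan₅* c-commands the anaphor within its binding domain → licit binder.
*Dmitri₆* does not c-command the anaphor → cannot bind it.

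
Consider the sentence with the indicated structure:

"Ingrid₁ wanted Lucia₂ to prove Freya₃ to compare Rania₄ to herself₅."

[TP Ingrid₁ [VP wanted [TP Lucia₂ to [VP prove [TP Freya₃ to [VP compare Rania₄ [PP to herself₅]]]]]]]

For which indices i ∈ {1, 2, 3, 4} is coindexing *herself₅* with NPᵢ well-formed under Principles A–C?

*herself* is an anaphor, so Principle A applies: it must be bound in its binding domain.
Binding domain of *herself₅*: the embedded TP, whose subject is Freya₃.
*Ingrid₁* c-commands the anaphor but is outside its binding domain → cannot satisfy Principle A.
*Lucia₂* c-commands the anaphor but is outside its binding domain → cannot satisfy Principle A.
*Freya₃* c-commands the anaphor within its binding domain → licit binder.
*Rania₄* c-commands the anaphor within its binding domain → licit binder.

{3, 4}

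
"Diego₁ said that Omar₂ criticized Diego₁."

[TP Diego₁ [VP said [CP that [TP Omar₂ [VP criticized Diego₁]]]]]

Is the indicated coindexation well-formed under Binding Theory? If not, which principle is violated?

The two coindexed NPs are *Diego₁* (the higher occurrence) and *Diego₁* (the lower occurrence).
*Diego₁* (the lower occurrence) is an R-expression. Principle C requires it to be free everywhere.
*Diego₁* (the higher occurrence) c-commands it and carries the same index.
The R-expression is bound → Principle C violation.

Principle C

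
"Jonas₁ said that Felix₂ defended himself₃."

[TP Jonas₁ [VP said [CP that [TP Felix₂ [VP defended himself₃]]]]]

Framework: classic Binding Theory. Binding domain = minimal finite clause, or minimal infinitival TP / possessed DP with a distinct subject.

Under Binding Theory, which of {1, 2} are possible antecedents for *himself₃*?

*himself* is an anaphor, so Principle A applies: it must be bound in its binding domain.
Binding domain of *himself₃*: the embedded TP, whose subject is Felix₂.
*Jonas₁* c-commands the anaphor but is outside its binding domain → cannot satisfy Principle A.
*Felix₂* c-commands the anaphor within its binding domain → licit binder.

{2}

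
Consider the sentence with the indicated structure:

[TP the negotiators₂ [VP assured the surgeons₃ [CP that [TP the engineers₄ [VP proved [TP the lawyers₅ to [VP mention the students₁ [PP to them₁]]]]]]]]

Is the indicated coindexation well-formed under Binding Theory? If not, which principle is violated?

Principle B

The two coindexed NPs are *the students₁* and *them₁*.
*them₁* is a pronoun. Its binding domain is the embedded TP, whose subject is the lawyers₅.
*the students₁* c-commands it within that domain and carries the same index.
The pronoun is locally bound → Principle B violation.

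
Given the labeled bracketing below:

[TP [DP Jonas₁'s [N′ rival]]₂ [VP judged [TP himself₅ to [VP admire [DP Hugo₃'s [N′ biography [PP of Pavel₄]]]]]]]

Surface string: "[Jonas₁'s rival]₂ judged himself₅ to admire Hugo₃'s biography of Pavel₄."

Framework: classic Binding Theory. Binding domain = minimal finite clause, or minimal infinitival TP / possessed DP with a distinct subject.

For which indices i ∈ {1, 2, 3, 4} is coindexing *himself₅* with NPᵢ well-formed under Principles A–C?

*himself* is an anaphor, so Principle A applies: it must be bound in its binding domain.
Binding domain of *himself₅*: the matrix TP, whose subject is [Jonas₁'s rival]₂.
*Jonas₁* does not c-command the anaphor → cannot bind it.
*[Jonas₁'s rival]₂* c-commands the anaphor within its binding domain → licit binder.
*Hugo₃* does not c-command the anaphor → cannot bind it.
*Pavel₄* does not c-command the anaphor → cannot bind it.

{2}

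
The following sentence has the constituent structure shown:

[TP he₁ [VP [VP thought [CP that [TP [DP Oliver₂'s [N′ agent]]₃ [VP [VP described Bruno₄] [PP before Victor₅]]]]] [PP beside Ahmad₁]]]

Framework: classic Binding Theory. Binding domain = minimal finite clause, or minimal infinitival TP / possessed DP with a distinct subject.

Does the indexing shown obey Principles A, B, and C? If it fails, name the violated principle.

Principle C

The two coindexed NPs are *he₁* and *Ahmad₁*.
*Ahmad₁* is an R-expression. Principle C requires it to be free everywhere.
*he₁* c-commands it and carries the same index.
The R-expression is bound → Principle C violation.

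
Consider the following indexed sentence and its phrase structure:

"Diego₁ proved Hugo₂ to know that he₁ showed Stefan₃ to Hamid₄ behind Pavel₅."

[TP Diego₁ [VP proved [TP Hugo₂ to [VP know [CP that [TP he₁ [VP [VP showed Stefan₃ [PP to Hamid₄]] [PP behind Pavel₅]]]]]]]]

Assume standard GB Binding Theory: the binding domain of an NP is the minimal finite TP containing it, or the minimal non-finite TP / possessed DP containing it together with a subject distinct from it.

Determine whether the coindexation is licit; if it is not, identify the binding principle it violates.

The two coindexed NPs are *Diego₁* and *he₁*.
*he₁* is a pronoun; nothing c-commands it within its binding domain (the embedded TP.), so Principle B holds trivially.
*Diego₁* is an R-expression; *he₁* does not c-command it, and no other NP shares its index, so Principle C is satisfied.
All principles are respected.

grammatical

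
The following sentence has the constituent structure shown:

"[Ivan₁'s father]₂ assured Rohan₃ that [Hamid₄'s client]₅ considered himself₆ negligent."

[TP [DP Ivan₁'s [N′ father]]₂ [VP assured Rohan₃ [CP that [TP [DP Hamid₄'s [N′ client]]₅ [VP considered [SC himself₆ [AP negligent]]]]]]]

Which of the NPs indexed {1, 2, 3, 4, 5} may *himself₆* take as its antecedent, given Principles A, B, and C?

*himself* is an anaphor, so Principle A applies: it must be bound in its binding domain.
Binding domain of *himself₆*: the embedded TP, whose subject is [Hamid₄'s client]₅.
*Ivan₁* does not c-command the anaphor → cannot bind it.
*[Ivan₁'s father]₂* c-commands the anaphor but is outside its binding domain → cannot satisfy Principle A.
*Rohan₃* c-commands the anaphor but is outside its binding domain → cannot satisfy Principle A.
*Hamid₄* does not c-command the anaphor → cannot bind it.
*[Hamid₄'s client]₅* c-commands the anaphor within its binding domain → licit binder.

{5}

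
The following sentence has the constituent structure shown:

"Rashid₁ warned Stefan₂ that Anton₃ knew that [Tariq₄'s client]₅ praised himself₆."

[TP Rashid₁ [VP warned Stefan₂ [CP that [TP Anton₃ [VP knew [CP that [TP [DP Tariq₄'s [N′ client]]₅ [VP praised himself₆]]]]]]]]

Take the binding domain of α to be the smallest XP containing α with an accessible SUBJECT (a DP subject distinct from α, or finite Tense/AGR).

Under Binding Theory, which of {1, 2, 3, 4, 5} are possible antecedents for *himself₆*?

{5}

*himself* is an anaphor, so Principle A applies: it must be bound in its binding domain.
Binding domain of *himself₆*: the embedded TP, whose subject is [Tariq₄'s client]₅.
*Rashid₁* c-commands the anaphor but is outside its binding domain → cannot satisfy Principle A.
*Stefan₂* c-commands the anaphor but is outside its binding domain → cannot satisfy Principle A.
*Anton₃* c-commands the anaphor but is outside its binding domain → cannot satisfy Principle A.
*Tariq₄* does not c-command the anaphor → cannot bind it.
*[Tariq₄'s client]₅* c-commands the anaphor within its binding domain → licit binder.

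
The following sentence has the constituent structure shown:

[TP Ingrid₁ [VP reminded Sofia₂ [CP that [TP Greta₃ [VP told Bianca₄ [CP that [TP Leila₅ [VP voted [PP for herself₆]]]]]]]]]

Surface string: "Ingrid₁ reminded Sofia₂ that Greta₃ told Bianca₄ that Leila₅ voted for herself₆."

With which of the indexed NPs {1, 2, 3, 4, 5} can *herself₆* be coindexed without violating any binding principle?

*herself* is an anaphor, so Principle A applies: it must be bound in its binding domain.
Binding domain of *herself₆*: the embedded TP, whose subject is Leila₅.
*Ingrid₁* c-commands the anaphor but is outside its binding domain → cannot satisfy Principle A.
*Sofia₂* c-commands the anaphor but is outside its binding domain → cannot satisfy Principle A.
*Greta₃* c-commands the anaphor but is outside its binding domain → cannot satisfy Principle A.
*Bianca₄* c-commands the anaphor but is outside its binding domain → cannot satisfy Principle A.
*Leila₅* c-commands the anaphor within its binding domain → licit binder.

{5}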